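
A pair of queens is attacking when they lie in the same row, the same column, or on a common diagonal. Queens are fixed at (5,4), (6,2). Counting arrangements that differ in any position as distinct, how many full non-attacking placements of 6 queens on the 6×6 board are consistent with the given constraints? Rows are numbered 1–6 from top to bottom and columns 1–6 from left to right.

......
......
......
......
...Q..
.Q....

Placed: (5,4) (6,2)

1

Branch on row 1: col 1 → 0; col 3 → 0; col 5 → 1; col 6 → 0.
Sum: 0 + 0 + 1 + 0 = 1.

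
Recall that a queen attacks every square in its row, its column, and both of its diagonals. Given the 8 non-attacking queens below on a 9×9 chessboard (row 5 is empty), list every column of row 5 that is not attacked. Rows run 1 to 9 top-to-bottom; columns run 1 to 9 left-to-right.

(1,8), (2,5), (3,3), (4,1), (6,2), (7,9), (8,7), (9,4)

(1,8) attacks row 5 at column 8 and diagonals 4.
(2,5) attacks row 5 at column 5 and diagonals 2, 8.
(3,3) attacks row 5 at column 3 and diagonals 1, 5.
(4,1) attacks row 5 at column 1 and diagonals 2.
(6,2) attacks row 5 at column 2 and diagonals 1, 3.
(7,9) attacks row 5 at column 9 and diagonals 7.
(8,7) attacks row 5 at column 7 and diagonals 4.
(9,4) attacks row 5 at column 4 and diagonals 8.
Attacked columns: {1, 2, 3, 4, 5, 7, 8, 9}. Safe: {6}.

columns 6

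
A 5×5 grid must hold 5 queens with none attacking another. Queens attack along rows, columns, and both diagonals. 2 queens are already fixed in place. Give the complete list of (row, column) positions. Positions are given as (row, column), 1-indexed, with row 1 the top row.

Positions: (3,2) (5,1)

(1,3) (2,5) (3,2) (4,4) (5,1)

Row 1: attacked by (3,2)→{2,4}; (5,1)→{1,5}. Safe: 3. Place at column 3.
Row 2: attacked by (1,3)→{2,3,4}; (3,2)→{1,2,3}; (5,1)→{1,4}. Safe: 5. Place at column 5.
Row 4: attacked by (1,3)→{3}; (2,5)→{3,5}; (3,2)→{1,2,3}; (5,1)→{1,2}. Safe: 4. Place at column 4.
Columns [3, 5, 2, 4, 1], r−c [-2, -3, 1, 0, 4], r+c [4, 7, 5, 8, 6] are all distinct, so no two queens attack.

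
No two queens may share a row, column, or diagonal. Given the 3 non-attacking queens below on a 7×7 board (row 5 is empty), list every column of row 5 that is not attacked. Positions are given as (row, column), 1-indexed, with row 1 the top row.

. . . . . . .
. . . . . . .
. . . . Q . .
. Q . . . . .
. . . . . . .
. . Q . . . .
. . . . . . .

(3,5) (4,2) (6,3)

(3,5) attacks row 5 at column 5 and diagonals 3, 7.
(4,2) attacks row 5 at column 2 and diagonals 1, 3.
(6,3) attacks row 5 at column 3 and diagonals 2, 4.
Attacked columns: {1, 2, 3, 4, 5, 7}. Safe: {6}.

columns 6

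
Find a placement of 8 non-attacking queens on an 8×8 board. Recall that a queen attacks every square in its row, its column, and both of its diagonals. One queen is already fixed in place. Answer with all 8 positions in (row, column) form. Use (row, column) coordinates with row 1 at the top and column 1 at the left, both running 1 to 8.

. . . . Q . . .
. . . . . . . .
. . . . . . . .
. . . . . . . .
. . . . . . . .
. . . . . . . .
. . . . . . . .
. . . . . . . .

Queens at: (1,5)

Row 2: attacked by (1,5)→{4,5,6}. Safe: 1, 2, 3, 7, 8. Place at column 1.
Row 3: attacked by (1,5)→{3,5,7}; (2,1)→{1,2}. Safe: 4, 6, 8. Place at column 4.
Row 4: attacked by (1,5)→{2,5,8}; (2,1)→{1,3}; (3,4)→{3,4,5}. Safe: 6, 7. Place at column 6.
Row 5: attacked by (1,5)→{1,5}; (2,1)→{1,4}; (3,4)→{2,4,6}; (4,6)→{5,6,7}. Safe: 3, 8. Place at column 8.
Row 6: attacked by (1,5)→{5}; (2,1)→{1,5}; (3,4)→{1,4,7}; (4,6)→{4,6,8}; (5,8)→{7,8}. Safe: 2, 3. Place at column 2.
Row 7: attacked by (1,5)→{5}; (2,1)→{1,6}; (3,4)→{4,8}; (4,6)→{3,6}; (5,8)→{6,8}; (6,2)→{1,2,3}. Safe: 7. Place at column 7.
Row 8: attacked by (1,5)→{5}; (2,1)→{1,7}; (3,4)→{4}; (4,6)→{2,6}; (5,8)→{5,8}; (6,2)→{2,4}; (7,7)→{6,7,8}. Safe: 3. Place at column 3.
Columns [5, 1, 4, 6, 8, 2, 7, 3], r−c [-4, 1, -1, -2, -3, 4, 0, 5], r+c [6, 3, 7, 10, 13, 8, 14, 11] are all distinct, so no two queens attack.

(1,5) (2,1) (3,4) (4,6) (5,8) (6,2) (7,7) (8,3)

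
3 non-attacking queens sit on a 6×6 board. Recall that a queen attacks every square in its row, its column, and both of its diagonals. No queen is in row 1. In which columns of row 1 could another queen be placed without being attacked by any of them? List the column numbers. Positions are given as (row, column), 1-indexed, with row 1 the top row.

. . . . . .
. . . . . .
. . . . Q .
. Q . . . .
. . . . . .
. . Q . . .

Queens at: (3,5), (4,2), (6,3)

columns 1, 4, 6

(3,5) attacks row 1 at column 5 and diagonals 3.
(4,2) attacks row 1 at column 2 and diagonals 5.
(6,3) attacks row 1 at column 3.
Attacked columns: {2, 3, 5}. Safe: {1, 4, 6}.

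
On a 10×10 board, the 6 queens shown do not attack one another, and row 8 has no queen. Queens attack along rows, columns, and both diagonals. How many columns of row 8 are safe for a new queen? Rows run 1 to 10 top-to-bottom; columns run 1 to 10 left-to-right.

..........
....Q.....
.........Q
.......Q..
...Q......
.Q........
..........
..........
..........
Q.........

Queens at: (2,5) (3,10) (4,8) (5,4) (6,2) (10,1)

2

(2,5) attacks row 8 at column 5.
(3,10) attacks row 8 at column 10 and diagonals 5.
(4,8) attacks row 8 at column 8 and diagonals 4.
(5,4) attacks row 8 at column 4 and diagonals 1, 7.
(6,2) attacks row 8 at column 2 and diagonals 4.
(10,1) attacks row 8 at column 1 and diagonals 3.
Attacked columns: {1, 2, 3, 4, 5, 7, 8, 10}. Safe: {6, 9}.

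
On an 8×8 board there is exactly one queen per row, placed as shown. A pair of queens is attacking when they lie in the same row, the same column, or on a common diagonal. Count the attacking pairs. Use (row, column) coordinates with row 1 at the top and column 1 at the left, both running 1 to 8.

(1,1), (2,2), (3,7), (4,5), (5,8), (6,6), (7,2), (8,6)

6

Same column: (2,2)–(7,2) (column 2); (6,6)–(8,6) (column 6).
Same diagonal: (1,1)–(2,2) (|1−2| = |1−2| = 1); (1,1)–(6,6) (|1−6| = |1−6| = 5); (2,2)–(6,6) (|2−6| = |2−6| = 4); (4,5)–(7,2) (|4−7| = |5−2| = 3).
Total attacking pairs: 6.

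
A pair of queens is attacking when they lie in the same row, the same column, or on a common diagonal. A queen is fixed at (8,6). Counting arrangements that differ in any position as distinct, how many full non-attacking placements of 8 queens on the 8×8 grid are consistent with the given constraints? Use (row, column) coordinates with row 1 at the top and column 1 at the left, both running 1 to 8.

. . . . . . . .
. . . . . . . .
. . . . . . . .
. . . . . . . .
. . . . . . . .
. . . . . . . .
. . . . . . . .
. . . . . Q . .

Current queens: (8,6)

16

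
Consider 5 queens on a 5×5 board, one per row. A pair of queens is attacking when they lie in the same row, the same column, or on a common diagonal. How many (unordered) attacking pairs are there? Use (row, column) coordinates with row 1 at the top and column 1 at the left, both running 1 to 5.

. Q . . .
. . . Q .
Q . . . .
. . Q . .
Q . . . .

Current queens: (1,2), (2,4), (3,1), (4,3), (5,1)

2

Same column: (3,1)–(5,1) (column 1).
Same diagonal: (2,4)–(5,1) (|2−5| = |4−1| = 3).
Total attacking pairs: 2.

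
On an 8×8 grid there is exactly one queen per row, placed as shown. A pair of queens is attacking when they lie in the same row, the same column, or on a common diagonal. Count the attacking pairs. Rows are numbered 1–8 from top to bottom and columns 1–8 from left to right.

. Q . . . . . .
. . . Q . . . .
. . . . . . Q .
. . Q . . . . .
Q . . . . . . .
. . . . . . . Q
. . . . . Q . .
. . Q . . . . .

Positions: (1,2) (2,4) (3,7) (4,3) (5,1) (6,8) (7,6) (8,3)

4

Same column: (4,3)–(8,3) (column 3).
Same diagonal: (2,4)–(5,1) (|2−5| = |4−1| = 3); (2,4)–(6,8) (|2−6| = |4−8| = 4); (4,3)–(7,6) (|4−7| = |3−6| = 3).
Total attacking pairs: 4.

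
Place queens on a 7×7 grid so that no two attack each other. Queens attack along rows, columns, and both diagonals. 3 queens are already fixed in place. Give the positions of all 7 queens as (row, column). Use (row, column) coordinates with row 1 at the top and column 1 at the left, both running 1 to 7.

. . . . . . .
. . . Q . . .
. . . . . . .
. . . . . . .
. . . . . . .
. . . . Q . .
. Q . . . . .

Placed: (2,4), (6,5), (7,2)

(1,6) (2,4) (3,7) (4,1) (5,3) (6,5) (7,2)

Row 1: attacked by (2,4)→{3,4,5}; (6,5)→{5}; (7,2)→{2}. Safe: 1, 6, 7. Place at column 6.
Row 3: attacked by (1,6)→{4,6}; (2,4)→{3,4,5}; (6,5)→{2,5}; (7,2)→{2,6}. Safe: 1, 7. Place at column 7.
Row 4: attacked by (1,6)→{3,6}; (2,4)→{2,4,6}; (3,7)→{6,7}; (6,5)→{3,5,7}; (7,2)→{2,5}. Safe: 1. Place at column 1.
Row 5: attacked by (1,6)→{2,6}; (2,4)→{1,4,7}; (3,7)→{5,7}; (4,1)→{1,2}; (6,5)→{4,5,6}; (7,2)→{2,4}. Safe: 3. Place at column 3.
Columns [6, 4, 7, 1, 3, 5, 2], r−c [-5, -2, -4, 3, 2, 1, 5], r+c [7, 6, 10, 5, 8, 11, 9] are all distinct, so no two queens attack.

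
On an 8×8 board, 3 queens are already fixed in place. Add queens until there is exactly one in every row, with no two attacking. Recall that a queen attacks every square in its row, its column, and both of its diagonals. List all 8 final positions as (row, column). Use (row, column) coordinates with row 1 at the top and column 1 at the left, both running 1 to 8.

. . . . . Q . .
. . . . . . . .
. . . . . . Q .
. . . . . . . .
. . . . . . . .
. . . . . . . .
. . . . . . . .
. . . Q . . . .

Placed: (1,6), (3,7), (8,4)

Row 2: attacked by (1,6)→{5,6,7}; (3,7)→{6,7,8}; (8,4)→{4}. Safe: 1, 2, 3. Place at column 3.
Row 4: attacked by (1,6)→{3,6}; (2,3)→{1,3,5}; (3,7)→{6,7,8}; (8,4)→{4,8}. Safe: 2. Place at column 2.
Row 5: attacked by (1,6)→{2,6}; (2,3)→{3,6}; (3,7)→{5,7}; (4,2)→{1,2,3}; (8,4)→{1,4,7}. Safe: 8. Place at column 8.
Row 6: attacked by (1,6)→{1,6}; (2,3)→{3,7}; (3,7)→{4,7}; (4,2)→{2,4}; (5,8)→{7,8}; (8,4)→{2,4,6}. Safe: 5. Place at column 5.
Row 7: attacked by (1,6)→{6}; (2,3)→{3,8}; (3,7)→{3,7}; (4,2)→{2,5}; (5,8)→{6,8}; (6,5)→{4,5,6}; (8,4)→{3,4,5}. Safe: 1. Place at column 1.
Columns [6, 3, 7, 2, 8, 5, 1, 4], r−c [-5, -1, -4, 2, -3, 1, 6, 4], r+c [7, 5, 10, 6, 13, 11, 8, 12] are all distinct, so no two queens attack.

(1,6) (2,3) (3,7) (4,2) (5,8) (6,5) (7,1) (8,4)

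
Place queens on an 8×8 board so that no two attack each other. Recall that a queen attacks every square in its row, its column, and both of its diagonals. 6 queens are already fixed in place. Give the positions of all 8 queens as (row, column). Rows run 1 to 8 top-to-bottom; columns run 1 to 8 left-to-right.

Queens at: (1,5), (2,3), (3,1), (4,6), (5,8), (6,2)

Row 7: attacked by (1,5)→{5}; (2,3)→{3,8}; (3,1)→{1,5}; (4,6)→{3,6}; (5,8)→{6,8}; (6,2)→{1,2,3}. Safe: 4, 7. Place at column 4.
Row 8: attacked by (1,5)→{5}; (2,3)→{3}; (3,1)→{1,6}; (4,6)→{2,6}; (5,8)→{5,8}; (6,2)→{2,4}; (7,4)→{3,4,5}. Safe: 7. Place at column 7.
Columns [5, 3, 1, 6, 8, 2, 4, 7], r−c [-4, -1, 2, -2, -3, 4, 3, 1], r+c [6, 5, 4, 10, 13, 8, 11, 15] are all distinct, so no two queens attack.

(1,5) (2,3) (3,1) (4,6) (5,8) (6,2) (7,4) (8,7)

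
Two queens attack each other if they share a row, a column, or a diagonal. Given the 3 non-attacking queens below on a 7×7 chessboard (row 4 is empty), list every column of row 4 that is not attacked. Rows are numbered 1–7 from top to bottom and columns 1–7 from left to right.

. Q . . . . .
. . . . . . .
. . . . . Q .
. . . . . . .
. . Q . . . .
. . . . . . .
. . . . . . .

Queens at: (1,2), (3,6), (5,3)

(1,2) attacks row 4 at column 2 and diagonals 5.
(3,6) attacks row 4 at column 6 and diagonals 5, 7.
(5,3) attacks row 4 at column 3 and diagonals 2, 4.
Attacked columns: {2, 3, 4, 5, 6, 7}. Safe: {1}.

columns 1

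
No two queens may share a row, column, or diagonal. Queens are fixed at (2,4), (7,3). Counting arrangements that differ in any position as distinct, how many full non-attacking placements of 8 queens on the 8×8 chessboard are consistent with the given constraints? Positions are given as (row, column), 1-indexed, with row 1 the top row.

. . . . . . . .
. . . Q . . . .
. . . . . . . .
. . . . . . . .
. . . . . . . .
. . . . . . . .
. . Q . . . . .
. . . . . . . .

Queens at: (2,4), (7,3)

2

Branch on row 1: col 1 → 0; col 2 → 0; col 6 → 0; col 7 → 2; col 8 → 0.
Sum: 0 + 0 + 0 + 2 + 0 = 2.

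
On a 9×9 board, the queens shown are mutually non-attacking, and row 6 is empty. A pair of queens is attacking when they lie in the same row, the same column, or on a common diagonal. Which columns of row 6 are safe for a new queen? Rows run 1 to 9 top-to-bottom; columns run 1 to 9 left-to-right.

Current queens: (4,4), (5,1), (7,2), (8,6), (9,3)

(4,4) attacks row 6 at column 4 and diagonals 2, 6.
(5,1) attacks row 6 at column 1 and diagonals 2.
(7,2) attacks row 6 at column 2 and diagonals 1, 3.
(8,6) attacks row 6 at column 6 and diagonals 4, 8.
(9,3) attacks row 6 at column 3 and diagonals 6.
Attacked columns: {1, 2, 3, 4, 6, 8}. Safe: {5, 7, 9}.

columns 5, 7, 9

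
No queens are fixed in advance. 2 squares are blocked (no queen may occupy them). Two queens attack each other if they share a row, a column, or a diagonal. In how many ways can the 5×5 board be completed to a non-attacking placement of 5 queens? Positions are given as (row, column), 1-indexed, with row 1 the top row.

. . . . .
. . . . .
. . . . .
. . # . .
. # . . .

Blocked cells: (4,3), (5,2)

Branch on row 1: col 1 → 2; col 2 → 1; col 3 → 2; col 4 → 0; col 5 → 1.
Sum: 2 + 1 + 2 + 0 + 1 = 6.

6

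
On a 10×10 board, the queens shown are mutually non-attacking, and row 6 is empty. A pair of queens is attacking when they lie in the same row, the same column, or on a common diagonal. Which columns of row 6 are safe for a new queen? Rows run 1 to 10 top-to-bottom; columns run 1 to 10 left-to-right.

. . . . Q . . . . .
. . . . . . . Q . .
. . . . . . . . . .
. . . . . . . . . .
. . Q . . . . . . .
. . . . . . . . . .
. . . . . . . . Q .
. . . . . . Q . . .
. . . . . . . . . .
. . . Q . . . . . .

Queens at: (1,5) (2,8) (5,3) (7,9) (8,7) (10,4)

(1,5) attacks row 6 at column 5 and diagonals 10.
(2,8) attacks row 6 at column 8 and diagonals 4.
(5,3) attacks row 6 at column 3 and diagonals 2, 4.
(7,9) attacks row 6 at column 9 and diagonals 8, 10.
(8,7) attacks row 6 at column 7 and diagonals 5, 9.
(10,4) attacks row 6 at column 4 and diagonals 8.
Attacked columns: {2, 3, 4, 5, 7, 8, 9, 10}. Safe: {1, 6}.

columns 1, 6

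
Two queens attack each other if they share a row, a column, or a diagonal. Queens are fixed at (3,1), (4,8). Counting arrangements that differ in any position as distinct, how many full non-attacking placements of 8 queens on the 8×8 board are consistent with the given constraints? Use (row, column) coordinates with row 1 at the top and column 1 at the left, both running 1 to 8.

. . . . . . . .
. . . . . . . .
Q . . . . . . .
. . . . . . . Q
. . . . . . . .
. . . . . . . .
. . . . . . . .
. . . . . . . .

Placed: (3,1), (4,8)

Branch on row 1: col 2 → 0; col 4 → 1; col 6 → 2; col 7 → 0.
Sum: 0 + 1 + 2 + 0 = 3.

3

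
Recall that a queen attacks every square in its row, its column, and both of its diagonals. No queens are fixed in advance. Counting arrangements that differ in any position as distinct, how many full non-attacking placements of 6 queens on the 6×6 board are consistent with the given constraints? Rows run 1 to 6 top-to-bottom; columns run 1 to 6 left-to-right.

4

Branch on row 1: col 1 → 0; col 2 → 1; col 3 → 1; col 4 → 1; col 5 → 1; col 6 → 0.
Sum: 0 + 1 + 1 + 1 + 1 + 0 = 4.
(This is the classic 6-queens count.)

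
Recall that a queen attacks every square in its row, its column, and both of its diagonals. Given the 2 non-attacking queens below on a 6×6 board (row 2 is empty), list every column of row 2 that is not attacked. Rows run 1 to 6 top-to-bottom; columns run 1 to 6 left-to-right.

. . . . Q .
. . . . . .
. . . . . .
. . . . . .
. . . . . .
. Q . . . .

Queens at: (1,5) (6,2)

columns 1, 3

(1,5) attacks row 2 at column 5 and diagonals 4, 6.
(6,2) attacks row 2 at column 2 and diagonals 6.
Attacked columns: {2, 4, 5, 6}. Safe: {1, 3}.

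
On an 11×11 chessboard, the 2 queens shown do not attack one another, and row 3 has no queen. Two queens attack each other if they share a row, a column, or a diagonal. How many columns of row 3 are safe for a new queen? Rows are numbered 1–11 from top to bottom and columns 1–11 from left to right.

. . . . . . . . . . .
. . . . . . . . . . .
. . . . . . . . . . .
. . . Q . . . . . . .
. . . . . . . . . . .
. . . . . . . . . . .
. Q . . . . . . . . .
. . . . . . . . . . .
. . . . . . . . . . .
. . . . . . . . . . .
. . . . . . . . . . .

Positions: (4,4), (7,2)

(4,4) attacks row 3 at column 4 and diagonals 3, 5.
(7,2) attacks row 3 at column 2 and diagonals 6.
Attacked columns: {2, 3, 4, 5, 6}. Safe: {1, 7, 8, 9, 10, 11}.

6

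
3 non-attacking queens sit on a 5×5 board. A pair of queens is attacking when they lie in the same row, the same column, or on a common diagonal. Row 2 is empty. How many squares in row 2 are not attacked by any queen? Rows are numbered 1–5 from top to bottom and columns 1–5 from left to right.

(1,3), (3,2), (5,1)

1

(1,3) attacks row 2 at column 3 and diagonals 2, 4.
(3,2) attacks row 2 at column 2 and diagonals 1, 3.
(5,1) attacks row 2 at column 1 and diagonals 4.
Attacked columns: {1, 2, 3, 4}. Safe: {5}.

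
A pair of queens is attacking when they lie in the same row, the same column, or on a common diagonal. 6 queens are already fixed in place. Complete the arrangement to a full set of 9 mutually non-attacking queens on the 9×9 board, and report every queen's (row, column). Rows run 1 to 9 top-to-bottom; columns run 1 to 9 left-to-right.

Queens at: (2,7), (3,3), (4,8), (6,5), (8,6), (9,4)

(1,9) (2,7) (3,3) (4,8) (5,2) (6,5) (7,1) (8,6) (9,4)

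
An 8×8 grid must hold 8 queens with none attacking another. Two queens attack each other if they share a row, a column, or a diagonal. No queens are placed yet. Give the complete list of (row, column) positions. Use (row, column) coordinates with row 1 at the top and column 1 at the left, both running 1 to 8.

(1,4) (2,8) (3,5) (4,3) (5,1) (6,7) (7,2) (8,6)

Row 1: Safe: 1, 2, 3, 4, 5, 6, 7, 8. Place at column 4.
Row 2: attacked by (1,4)→{3,4,5}. Safe: 1, 2, 6, 7, 8. Place at column 8.
Row 3: attacked by (1,4)→{2,4,6}; (2,8)→{7,8}. Safe: 1, 3, 5. Place at column 5.
Row 4: attacked by (1,4)→{1,4,7}; (2,8)→{6,8}; (3,5)→{4,5,6}. Safe: 2, 3. Place at column 3.
Row 5: attacked by (1,4)→{4,8}; (2,8)→{5,8}; (3,5)→{3,5,7}; (4,3)→{2,3,4}. Safe: 1, 6. Place at column 1.
Row 6: attacked by (1,4)→{4}; (2,8)→{4,8}; (3,5)→{2,5,8}; (4,3)→{1,3,5}; (5,1)→{1,2}. Safe: 6, 7. Place at column 7.
Row 7: attacked by (1,4)→{4}; (2,8)→{3,8}; (3,5)→{1,5}; (4,3)→{3,6}; (5,1)→{1,3}; (6,7)→{6,7,8}. Safe: 2. Place at column 2.
Row 8: attacked by (1,4)→{4}; (2,8)→{2,8}; (3,5)→{5}; (4,3)→{3,7}; (5,1)→{1,4}; (6,7)→{5,7}; (7,2)→{1,2,3}. Safe: 6. Place at column 6.
Columns [4, 8, 5, 3, 1, 7, 2, 6], r−c [-3, -6, -2, 1, 4, -1, 5, 2], r+c [5, 10, 8, 7, 6, 13, 9, 14] are all distinct, so no two queens attack.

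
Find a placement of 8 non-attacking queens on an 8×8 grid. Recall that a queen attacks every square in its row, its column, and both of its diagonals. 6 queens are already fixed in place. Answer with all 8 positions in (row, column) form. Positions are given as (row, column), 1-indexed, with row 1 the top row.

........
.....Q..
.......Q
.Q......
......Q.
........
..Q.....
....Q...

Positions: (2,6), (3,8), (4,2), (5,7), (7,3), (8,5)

(1,4) (2,6) (3,8) (4,2) (5,7) (6,1) (7,3) (8,5)

Row 1: attacked by (2,6)→{5,6,7}; (3,8)→{6,8}; (4,2)→{2,5}; (5,7)→{3,7}; (7,3)→{3}; (8,5)→{5}. Safe: 1, 4. Place at column 4.
Row 6: attacked by (1,4)→{4}; (2,6)→{2,6}; (3,8)→{5,8}; (4,2)→{2,4}; (5,7)→{6,7,8}; (7,3)→{2,3,4}; (8,5)→{3,5,7}. Safe: 1. Place at column 1.
Columns [4, 6, 8, 2, 7, 1, 3, 5], r−c [-3, -4, -5, 2, -2, 5, 4, 3], r+c [5, 8, 11, 6, 12, 7, 10, 13] are all distinct, so no two queens attack.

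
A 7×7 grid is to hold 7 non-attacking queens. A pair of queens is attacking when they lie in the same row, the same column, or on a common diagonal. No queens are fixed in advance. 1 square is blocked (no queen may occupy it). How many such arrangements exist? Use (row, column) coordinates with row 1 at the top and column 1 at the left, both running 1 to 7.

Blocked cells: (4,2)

34

Branch on row 1: col 1 → 3; col 2 → 7; col 3 → 4; col 4 → 4; col 5 → 6; col 6 → 7; col 7 → 3.
Sum: 3 + 7 + 4 + 4 + 6 + 7 + 3 = 34.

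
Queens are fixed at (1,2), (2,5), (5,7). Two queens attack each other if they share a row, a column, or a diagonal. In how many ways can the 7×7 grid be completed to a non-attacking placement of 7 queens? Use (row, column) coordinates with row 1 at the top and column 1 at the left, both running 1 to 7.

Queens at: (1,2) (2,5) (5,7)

Branch on row 3: col 1 → 1; col 3 → 1.
Sum: 1 + 1 = 2.

2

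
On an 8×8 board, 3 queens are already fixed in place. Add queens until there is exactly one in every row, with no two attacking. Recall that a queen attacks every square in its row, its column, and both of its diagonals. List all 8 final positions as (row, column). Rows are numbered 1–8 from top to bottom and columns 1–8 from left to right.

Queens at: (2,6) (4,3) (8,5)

Row 1: attacked by (2,6)→{5,6,7}; (4,3)→{3,6}; (8,5)→{5}. Safe: 1, 2, 4, 8. Place at column 1.
Row 3: attacked by (1,1)→{1,3}; (2,6)→{5,6,7}; (4,3)→{2,3,4}; (8,5)→{5}. Safe: 8. Place at column 8.
Row 5: attacked by (1,1)→{1,5}; (2,6)→{3,6}; (3,8)→{6,8}; (4,3)→{2,3,4}; (8,5)→{2,5,8}. Safe: 7. Place at column 7.
Row 6: attacked by (1,1)→{1,6}; (2,6)→{2,6}; (3,8)→{5,8}; (4,3)→{1,3,5}; (5,7)→{6,7,8}; (8,5)→{3,5,7}. Safe: 4. Place at column 4.
Row 7: attacked by (1,1)→{1,7}; (2,6)→{1,6}; (3,8)→{4,8}; (4,3)→{3,6}; (5,7)→{5,7}; (6,4)→{3,4,5}; (8,5)→{4,5,6}. Safe: 2. Place at column 2.
Columns [1, 6, 8, 3, 7, 4, 2, 5], r−c [0, -4, -5, 1, -2, 2, 5, 3], r+c [2, 8, 11, 7, 12, 10, 9, 13] are all distinct, so no two queens attack.

(1,1) (2,6) (3,8) (4,3) (5,7) (6,4) (7,2) (8,5)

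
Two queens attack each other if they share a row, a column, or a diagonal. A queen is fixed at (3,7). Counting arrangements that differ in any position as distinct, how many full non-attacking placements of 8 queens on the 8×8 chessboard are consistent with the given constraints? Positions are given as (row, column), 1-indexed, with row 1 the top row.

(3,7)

14

Branch on row 1: col 1 → 0; col 2 → 2; col 3 → 2; col 4 → 3; col 6 → 7; col 8 → 0.
Sum: 0 + 2 + 2 + 3 + 7 + 0 = 14.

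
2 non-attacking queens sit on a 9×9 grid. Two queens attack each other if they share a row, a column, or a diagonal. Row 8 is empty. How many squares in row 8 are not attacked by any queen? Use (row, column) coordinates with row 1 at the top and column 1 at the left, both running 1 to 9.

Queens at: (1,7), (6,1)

(1,7) attacks row 8 at column 7.
(6,1) attacks row 8 at column 1 and diagonals 3.
Attacked columns: {1, 3, 7}. Safe: {2, 4, 5, 6, 8, 9}.

6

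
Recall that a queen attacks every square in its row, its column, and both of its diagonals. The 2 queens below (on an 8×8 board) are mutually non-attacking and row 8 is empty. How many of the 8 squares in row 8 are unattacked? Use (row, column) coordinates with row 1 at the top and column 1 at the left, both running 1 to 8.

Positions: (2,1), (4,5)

5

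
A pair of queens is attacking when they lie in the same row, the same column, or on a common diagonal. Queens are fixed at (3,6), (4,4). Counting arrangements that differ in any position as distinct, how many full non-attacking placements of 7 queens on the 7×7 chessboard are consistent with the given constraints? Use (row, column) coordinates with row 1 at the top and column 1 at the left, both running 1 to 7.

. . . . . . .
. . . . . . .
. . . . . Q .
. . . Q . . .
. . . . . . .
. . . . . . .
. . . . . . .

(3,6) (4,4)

2

Branch on row 1: col 2 → 0; col 3 → 1; col 5 → 1.
Sum: 0 + 1 + 1 = 2.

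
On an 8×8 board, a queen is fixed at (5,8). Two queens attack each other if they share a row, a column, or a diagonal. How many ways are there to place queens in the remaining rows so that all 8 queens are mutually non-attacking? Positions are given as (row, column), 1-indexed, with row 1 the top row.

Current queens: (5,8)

18

Branch on row 1: col 1 → 1; col 2 → 1; col 3 → 4; col 5 → 5; col 6 → 4; col 7 → 3.
Sum: 1 + 1 + 4 + 5 + 4 + 3 = 18.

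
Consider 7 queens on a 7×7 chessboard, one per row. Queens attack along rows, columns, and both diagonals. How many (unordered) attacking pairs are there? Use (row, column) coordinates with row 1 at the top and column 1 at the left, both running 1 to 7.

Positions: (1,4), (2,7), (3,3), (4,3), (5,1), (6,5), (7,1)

4

Same column: (3,3)–(4,3) (column 3); (5,1)–(7,1) (column 1).
Same diagonal: (3,3)–(5,1) (|3−5| = |3−1| = 2); (4,3)–(6,5) (|4−6| = |3−5| = 2).
Total attacking pairs: 4.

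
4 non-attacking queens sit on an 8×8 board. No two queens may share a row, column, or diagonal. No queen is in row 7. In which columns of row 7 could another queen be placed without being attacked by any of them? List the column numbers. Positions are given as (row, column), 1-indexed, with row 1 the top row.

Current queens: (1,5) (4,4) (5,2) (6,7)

(1,5) attacks row 7 at column 5.
(4,4) attacks row 7 at column 4 and diagonals 1, 7.
(5,2) attacks row 7 at column 2 and diagonals 4.
(6,7) attacks row 7 at column 7 and diagonals 6, 8.
Attacked columns: {1, 2, 4, 5, 6, 7, 8}. Safe: {3}.

columns 3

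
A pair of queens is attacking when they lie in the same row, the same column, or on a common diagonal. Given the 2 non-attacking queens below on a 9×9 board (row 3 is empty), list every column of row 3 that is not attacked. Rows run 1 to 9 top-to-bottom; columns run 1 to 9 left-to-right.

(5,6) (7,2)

columns 1, 3, 5, 7, 9

(5,6) attacks row 3 at column 6 and diagonals 4, 8.
(7,2) attacks row 3 at column 2 and diagonals 6.
Attacked columns: {2, 4, 6, 8}. Safe: {1, 3, 5, 7, 9}.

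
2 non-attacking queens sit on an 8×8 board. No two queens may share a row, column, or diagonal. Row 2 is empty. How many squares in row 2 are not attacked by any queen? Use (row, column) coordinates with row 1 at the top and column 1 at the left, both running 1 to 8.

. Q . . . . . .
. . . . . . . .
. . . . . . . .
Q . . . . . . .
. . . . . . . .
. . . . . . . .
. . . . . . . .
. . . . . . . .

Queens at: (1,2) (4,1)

(1,2) attacks row 2 at column 2 and diagonals 1, 3.
(4,1) attacks row 2 at column 1 and diagonals 3.
Attacked columns: {1, 2, 3}. Safe: {4, 5, 6, 7, 8}.

5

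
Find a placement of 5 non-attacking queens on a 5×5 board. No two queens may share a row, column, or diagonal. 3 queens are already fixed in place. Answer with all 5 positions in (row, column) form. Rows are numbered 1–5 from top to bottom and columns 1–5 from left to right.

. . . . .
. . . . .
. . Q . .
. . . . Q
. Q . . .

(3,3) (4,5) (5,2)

(1,4) (2,1) (3,3) (4,5) (5,2)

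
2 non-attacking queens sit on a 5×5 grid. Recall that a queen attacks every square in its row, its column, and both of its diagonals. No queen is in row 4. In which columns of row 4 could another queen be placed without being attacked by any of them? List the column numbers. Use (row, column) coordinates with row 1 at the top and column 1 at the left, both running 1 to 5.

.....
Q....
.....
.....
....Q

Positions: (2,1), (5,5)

columns 2

(2,1) attacks row 4 at column 1 and diagonals 3.
(5,5) attacks row 4 at column 5 and diagonals 4.
Attacked columns: {1, 3, 4, 5}. Safe: {2}.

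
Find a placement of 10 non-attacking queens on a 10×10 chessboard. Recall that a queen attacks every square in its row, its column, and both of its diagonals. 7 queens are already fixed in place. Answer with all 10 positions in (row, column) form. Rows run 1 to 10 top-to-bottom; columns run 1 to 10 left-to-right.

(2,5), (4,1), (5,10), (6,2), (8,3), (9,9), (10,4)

(1,8) (2,5) (3,7) (4,1) (5,10) (6,2) (7,6) (8,3) (9,9) (10,4)

Row 1: attacked by (2,5)→{4,5,6}; (4,1)→{1,4}; (5,10)→{6,10}; (6,2)→{2,7}; (8,3)→{3,10}; (9,9)→{1,9}; (10,4)→{4}. Safe: 8. Place at column 8.
Row 3: attacked by (1,8)→{6,8,10}; (2,5)→{4,5,6}; (4,1)→{1,2}; (5,10)→{8,10}; (6,2)→{2,5}; (8,3)→{3,8}; (9,9)→{3,9}; (10,4)→{4}. Safe: 7. Place at column 7.
Row 7: attacked by (1,8)→{2,8}; (2,5)→{5,10}; (3,7)→{3,7}; (4,1)→{1,4}; (5,10)→{8,10}; (6,2)→{1,2,3}; (8,3)→{2,3,4}; (9,9)→{7,9}; (10,4)→{1,4,7}. Safe: 6. Place at column 6.
Columns [8, 5, 7, 1, 10, 2, 6, 3, 9, 4], r−c [-7, -3, -4, 3, -5, 4, 1, 5, 0, 6], r+c [9, 7, 10, 5, 15, 8, 13, 11, 18, 14] are all distinct, so no two queens attack.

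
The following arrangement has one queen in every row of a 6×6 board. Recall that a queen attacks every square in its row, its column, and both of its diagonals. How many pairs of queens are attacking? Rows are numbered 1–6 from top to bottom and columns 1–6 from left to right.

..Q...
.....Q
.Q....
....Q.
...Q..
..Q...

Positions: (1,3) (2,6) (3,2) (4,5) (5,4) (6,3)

Same column: (1,3)–(6,3) (column 3).
Same diagonal: (3,2)–(5,4) (|3−5| = |2−4| = 2); (4,5)–(5,4) (|4−5| = |5−4| = 1); (4,5)–(6,3) (|4−6| = |5−3| = 2); (5,4)–(6,3) (|5−6| = |4−3| = 1).
Total attacking pairs: 5.

5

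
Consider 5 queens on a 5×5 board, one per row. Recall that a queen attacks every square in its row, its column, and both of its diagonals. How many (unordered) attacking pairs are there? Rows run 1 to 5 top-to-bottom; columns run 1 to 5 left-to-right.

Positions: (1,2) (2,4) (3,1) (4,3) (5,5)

All columns are distinct and no two queens satisfy |Δrow| = |Δcol|, so no pair attacks.

0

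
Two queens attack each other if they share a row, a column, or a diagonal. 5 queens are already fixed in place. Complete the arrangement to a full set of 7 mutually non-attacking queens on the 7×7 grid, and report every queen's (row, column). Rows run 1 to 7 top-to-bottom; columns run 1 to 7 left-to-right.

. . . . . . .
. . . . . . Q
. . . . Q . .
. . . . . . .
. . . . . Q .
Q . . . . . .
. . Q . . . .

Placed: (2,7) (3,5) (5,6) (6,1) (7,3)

(1,4) (2,7) (3,5) (4,2) (5,6) (6,1) (7,3)

Row 1: attacked by (2,7)→{6,7}; (3,5)→{3,5,7}; (5,6)→{2,6}; (6,1)→{1,6}; (7,3)→{3}. Safe: 4. Place at column 4.
Row 4: attacked by (1,4)→{1,4,7}; (2,7)→{5,7}; (3,5)→{4,5,6}; (5,6)→{5,6,7}; (6,1)→{1,3}; (7,3)→{3,6}. Safe: 2. Place at column 2.
Columns [4, 7, 5, 2, 6, 1, 3], r−c [-3, -5, -2, 2, -1, 5, 4], r+c [5, 9, 8, 6, 11, 7, 10] are all distinct, so no two queens attack.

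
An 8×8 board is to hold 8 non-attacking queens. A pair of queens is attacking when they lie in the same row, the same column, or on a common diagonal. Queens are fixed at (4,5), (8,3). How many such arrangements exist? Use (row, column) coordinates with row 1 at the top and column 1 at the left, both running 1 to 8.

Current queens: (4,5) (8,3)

3

Branch on row 1: col 1 → 0; col 4 → 2; col 6 → 1; col 7 → 0.
Sum: 0 + 2 + 1 + 0 = 3.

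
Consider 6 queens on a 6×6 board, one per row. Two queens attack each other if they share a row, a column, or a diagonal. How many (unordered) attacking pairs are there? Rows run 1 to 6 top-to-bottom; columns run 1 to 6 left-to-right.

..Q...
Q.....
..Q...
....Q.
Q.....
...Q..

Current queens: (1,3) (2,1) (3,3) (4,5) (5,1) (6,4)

Same column: (1,3)–(3,3) (column 3); (2,1)–(5,1) (column 1).
Same diagonal: (3,3)–(5,1) (|3−5| = |3−1| = 2).
Total attacking pairs: 3.

3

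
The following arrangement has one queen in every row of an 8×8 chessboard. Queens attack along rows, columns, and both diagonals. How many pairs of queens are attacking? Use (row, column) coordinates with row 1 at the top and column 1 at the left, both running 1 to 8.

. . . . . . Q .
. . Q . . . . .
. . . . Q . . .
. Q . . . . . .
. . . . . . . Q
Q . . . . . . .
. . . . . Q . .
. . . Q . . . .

Same diagonal: (1,7)–(3,5) (|1−3| = |7−5| = 2); (5,8)–(7,6) (|5−7| = |8−6| = 2).
Total attacking pairs: 2.

2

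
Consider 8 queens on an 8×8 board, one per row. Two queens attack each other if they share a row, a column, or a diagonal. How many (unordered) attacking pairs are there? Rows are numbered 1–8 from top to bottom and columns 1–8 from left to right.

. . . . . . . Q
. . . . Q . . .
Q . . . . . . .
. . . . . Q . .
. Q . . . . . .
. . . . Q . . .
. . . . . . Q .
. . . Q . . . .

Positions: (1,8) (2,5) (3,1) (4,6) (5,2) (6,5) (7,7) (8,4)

Same column: (2,5)–(6,5) (column 5).
Same diagonal: (2,5)–(5,2) (|2−5| = |5−2| = 3).
Total attacking pairs: 2.

2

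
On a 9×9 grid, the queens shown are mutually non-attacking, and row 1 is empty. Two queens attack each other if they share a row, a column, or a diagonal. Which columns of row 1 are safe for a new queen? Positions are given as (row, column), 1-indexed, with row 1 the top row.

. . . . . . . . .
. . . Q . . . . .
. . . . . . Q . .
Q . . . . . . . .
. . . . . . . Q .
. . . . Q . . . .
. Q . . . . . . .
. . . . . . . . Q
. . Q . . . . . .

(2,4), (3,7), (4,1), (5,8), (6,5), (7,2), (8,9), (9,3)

(2,4) attacks row 1 at column 4 and diagonals 3, 5.
(3,7) attacks row 1 at column 7 and diagonals 5, 9.
(4,1) attacks row 1 at column 1 and diagonals 4.
(5,8) attacks row 1 at column 8 and diagonals 4.
(6,5) attacks row 1 at column 5.
(7,2) attacks row 1 at column 2 and diagonals 8.
(8,9) attacks row 1 at column 9 and diagonals 2.
(9,3) attacks row 1 at column 3.
Attacked columns: {1, 2, 3, 4, 5, 7, 8, 9}. Safe: {6}.

columns 6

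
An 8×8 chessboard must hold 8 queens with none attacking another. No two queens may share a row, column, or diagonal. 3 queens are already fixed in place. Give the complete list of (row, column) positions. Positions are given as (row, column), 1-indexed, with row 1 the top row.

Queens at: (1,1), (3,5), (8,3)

(1,1) (2,7) (3,5) (4,8) (5,2) (6,4) (7,6) (8,3)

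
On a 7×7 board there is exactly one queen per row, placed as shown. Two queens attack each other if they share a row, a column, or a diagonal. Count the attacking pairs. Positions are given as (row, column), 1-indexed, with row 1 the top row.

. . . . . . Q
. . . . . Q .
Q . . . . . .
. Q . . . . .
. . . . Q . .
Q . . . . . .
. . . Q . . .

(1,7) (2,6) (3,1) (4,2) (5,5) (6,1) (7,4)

Same column: (3,1)–(6,1) (column 1).
Same diagonal: (1,7)–(2,6) (|1−2| = |7−6| = 1); (3,1)–(4,2) (|3−4| = |1−2| = 1).
Total attacking pairs: 3.

3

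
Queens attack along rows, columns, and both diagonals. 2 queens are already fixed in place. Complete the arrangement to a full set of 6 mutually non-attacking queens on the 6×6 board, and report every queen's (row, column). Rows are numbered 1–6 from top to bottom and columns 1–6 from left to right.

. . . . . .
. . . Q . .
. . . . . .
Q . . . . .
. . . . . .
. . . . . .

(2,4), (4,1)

(1,2) (2,4) (3,6) (4,1) (5,3) (6,5)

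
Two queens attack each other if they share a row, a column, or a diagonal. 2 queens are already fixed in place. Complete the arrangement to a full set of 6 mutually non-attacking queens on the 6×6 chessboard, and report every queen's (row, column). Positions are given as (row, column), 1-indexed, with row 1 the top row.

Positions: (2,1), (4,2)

(1,4) (2,1) (3,5) (4,2) (5,6) (6,3)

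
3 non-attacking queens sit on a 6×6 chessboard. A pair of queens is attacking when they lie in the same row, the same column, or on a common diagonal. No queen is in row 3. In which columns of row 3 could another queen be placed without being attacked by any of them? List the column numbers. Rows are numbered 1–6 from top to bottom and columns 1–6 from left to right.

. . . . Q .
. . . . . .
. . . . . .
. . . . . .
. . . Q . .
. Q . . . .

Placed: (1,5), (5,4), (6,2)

columns 1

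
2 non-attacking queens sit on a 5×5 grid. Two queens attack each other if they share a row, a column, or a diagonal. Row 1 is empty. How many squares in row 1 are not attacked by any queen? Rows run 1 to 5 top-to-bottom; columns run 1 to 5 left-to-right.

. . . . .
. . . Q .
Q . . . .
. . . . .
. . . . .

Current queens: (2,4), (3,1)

(2,4) attacks row 1 at column 4 and diagonals 3, 5.
(3,1) attacks row 1 at column 1 and diagonals 3.
Attacked columns: {1, 3, 4, 5}. Safe: {2}.

1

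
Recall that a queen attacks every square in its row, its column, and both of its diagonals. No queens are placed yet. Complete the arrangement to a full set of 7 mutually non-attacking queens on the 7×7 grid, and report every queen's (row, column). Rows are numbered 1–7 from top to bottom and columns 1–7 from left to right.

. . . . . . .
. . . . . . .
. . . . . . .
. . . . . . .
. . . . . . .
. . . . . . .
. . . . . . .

(1,3) (2,1) (3,6) (4,4) (5,2) (6,7) (7,5)

Row 1: Safe: 1, 2, 3, 4, 5, 6, 7. Place at column 3.
Row 2: attacked by (1,3)→{2,3,4}. Safe: 1, 5, 6, 7. Place at column 1.
Row 3: attacked by (1,3)→{1,3,5}; (2,1)→{1,2}. Safe: 4, 6, 7. Place at column 6.
Row 4: attacked by (1,3)→{3,6}; (2,1)→{1,3}; (3,6)→{5,6,7}. Safe: 2, 4. Place at column 4.
Row 5: attacked by (1,3)→{3,7}; (2,1)→{1,4}; (3,6)→{4,6}; (4,4)→{3,4,5}. Safe: 2. Place at column 2.
Row 6: attacked by (1,3)→{3}; (2,1)→{1,5}; (3,6)→{3,6}; (4,4)→{2,4,6}; (5,2)→{1,2,3}. Safe: 7. Place at column 7.
Row 7: attacked by (1,3)→{3}; (2,1)→{1,6}; (3,6)→{2,6}; (4,4)→{1,4,7}; (5,2)→{2,4}; (6,7)→{6,7}. Safe: 5. Place at column 5.
Columns [3, 1, 6, 4, 2, 7, 5], r−c [-2, 1, -3, 0, 3, -1, 2], r+c [4, 3, 9, 8, 7, 13, 12] are all distinct, so no two queens attack.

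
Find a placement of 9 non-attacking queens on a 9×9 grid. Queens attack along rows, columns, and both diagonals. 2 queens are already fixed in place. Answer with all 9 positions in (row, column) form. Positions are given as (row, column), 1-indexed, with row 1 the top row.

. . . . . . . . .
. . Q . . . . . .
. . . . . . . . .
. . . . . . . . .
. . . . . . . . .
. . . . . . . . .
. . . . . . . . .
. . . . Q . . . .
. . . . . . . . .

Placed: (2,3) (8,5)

(1,7) (2,3) (3,6) (4,8) (5,1) (6,4) (7,9) (8,5) (9,2)

Row 1: attacked by (2,3)→{2,3,4}; (8,5)→{5}. Safe: 1, 6, 7, 8, 9. Place at column 7.
Row 3: attacked by (1,7)→{5,7,9}; (2,3)→{2,3,4}; (8,5)→{5}. Safe: 1, 6, 8. Place at column 6.
Row 4: attacked by (1,7)→{4,7}; (2,3)→{1,3,5}; (3,6)→{5,6,7}; (8,5)→{1,5,9}. Safe: 2, 8. Place at column 8.
Row 5: attacked by (1,7)→{3,7}; (2,3)→{3,6}; (3,6)→{4,6,8}; (4,8)→{7,8,9}; (8,5)→{2,5,8}. Safe: 1. Place at column 1.
Row 6: attacked by (1,7)→{2,7}; (2,3)→{3,7}; (3,6)→{3,6,9}; (4,8)→{6,8}; (5,1)→{1,2}; (8,5)→{3,5,7}. Safe: 4. Place at column 4.
Row 7: attacked by (1,7)→{1,7}; (2,3)→{3,8}; (3,6)→{2,6}; (4,8)→{5,8}; (5,1)→{1,3}; (6,4)→{3,4,5}; (8,5)→{4,5,6}. Safe: 9. Place at column 9.
Row 9: attacked by (1,7)→{7}; (2,3)→{3}; (3,6)→{6}; (4,8)→{3,8}; (5,1)→{1,5}; (6,4)→{1,4,7}; (7,9)→{7,9}; (8,5)→{4,5,6}. Safe: 2. Place at column 2.
Columns [7, 3, 6, 8, 1, 4, 9, 5, 2], r−c [-6, -1, -3, -4, 4, 2, -2, 3, 7], r+c [8, 5, 9, 12, 6, 10, 16, 13, 11] are all distinct, so no two queens attack.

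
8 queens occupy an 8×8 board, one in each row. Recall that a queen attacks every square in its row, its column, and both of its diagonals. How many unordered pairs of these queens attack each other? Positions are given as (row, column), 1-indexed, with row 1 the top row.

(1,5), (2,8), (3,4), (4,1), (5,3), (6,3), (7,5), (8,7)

Same column: (1,5)–(7,5) (column 5); (5,3)–(6,3) (column 3).
Same diagonal: (4,1)–(6,3) (|4−6| = |1−3| = 2); (5,3)–(7,5) (|5−7| = |3−5| = 2).
Total attacking pairs: 4.

4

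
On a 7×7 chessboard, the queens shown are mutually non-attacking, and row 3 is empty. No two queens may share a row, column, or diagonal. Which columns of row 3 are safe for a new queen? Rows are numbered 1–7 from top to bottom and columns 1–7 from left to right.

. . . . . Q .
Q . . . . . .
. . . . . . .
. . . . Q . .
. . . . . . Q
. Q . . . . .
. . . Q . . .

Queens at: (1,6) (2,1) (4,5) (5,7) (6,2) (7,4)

(1,6) attacks row 3 at column 6 and diagonals 4.
(2,1) attacks row 3 at column 1 and diagonals 2.
(4,5) attacks row 3 at column 5 and diagonals 4, 6.
(5,7) attacks row 3 at column 7 and diagonals 5.
(6,2) attacks row 3 at column 2 and diagonals 5.
(7,4) attacks row 3 at column 4.
Attacked columns: {1, 2, 4, 5, 6, 7}. Safe: {3}.

columns 3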